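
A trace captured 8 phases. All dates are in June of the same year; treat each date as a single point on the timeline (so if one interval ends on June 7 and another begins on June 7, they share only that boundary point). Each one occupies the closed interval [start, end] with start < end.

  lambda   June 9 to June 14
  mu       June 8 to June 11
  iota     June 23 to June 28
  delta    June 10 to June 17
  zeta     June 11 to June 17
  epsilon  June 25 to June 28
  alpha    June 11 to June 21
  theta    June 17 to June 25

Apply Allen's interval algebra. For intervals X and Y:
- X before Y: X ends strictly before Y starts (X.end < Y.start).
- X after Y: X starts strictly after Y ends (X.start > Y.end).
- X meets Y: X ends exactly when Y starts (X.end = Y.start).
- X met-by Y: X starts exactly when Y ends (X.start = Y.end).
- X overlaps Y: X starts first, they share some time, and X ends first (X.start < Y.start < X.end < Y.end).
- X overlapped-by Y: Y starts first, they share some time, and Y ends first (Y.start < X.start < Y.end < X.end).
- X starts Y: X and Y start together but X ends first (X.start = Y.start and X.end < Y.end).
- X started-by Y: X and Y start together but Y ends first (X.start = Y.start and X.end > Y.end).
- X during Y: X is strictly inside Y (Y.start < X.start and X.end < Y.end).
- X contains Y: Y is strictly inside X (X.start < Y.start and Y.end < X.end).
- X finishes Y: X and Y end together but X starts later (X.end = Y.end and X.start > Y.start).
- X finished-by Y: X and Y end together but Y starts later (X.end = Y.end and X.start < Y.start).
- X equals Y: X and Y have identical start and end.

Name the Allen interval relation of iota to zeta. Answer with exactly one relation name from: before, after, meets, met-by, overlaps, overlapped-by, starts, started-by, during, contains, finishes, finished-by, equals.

iota = [June 23, June 28]; zeta = [June 11, June 17].
Compare endpoints: iota.start > zeta.start, iota.start > zeta.end, iota.end > zeta.start, iota.end > zeta.end.
That pattern is 'after'.

after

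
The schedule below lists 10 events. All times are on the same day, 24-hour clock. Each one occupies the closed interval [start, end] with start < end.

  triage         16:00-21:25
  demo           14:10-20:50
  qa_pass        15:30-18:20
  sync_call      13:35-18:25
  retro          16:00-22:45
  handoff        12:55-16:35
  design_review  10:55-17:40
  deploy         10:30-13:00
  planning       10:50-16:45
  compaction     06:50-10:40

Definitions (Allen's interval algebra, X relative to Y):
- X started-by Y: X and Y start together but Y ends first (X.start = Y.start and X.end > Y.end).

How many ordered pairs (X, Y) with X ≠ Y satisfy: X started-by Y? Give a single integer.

Checking all 90 ordered pairs for relation 'started-by'; matching pairs in alphabetical order:
(retro, triage): retro started-by triage ✓
Count: 1.

1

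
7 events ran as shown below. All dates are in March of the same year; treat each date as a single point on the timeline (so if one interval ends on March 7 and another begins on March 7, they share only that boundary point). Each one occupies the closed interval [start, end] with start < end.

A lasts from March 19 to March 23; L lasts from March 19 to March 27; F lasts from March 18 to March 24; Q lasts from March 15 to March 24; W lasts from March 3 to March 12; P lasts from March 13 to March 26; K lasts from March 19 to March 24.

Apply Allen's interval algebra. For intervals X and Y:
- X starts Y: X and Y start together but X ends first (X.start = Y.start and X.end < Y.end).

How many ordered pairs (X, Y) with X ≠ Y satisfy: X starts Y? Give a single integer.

3

Checking all 42 ordered pairs for relation 'starts'; matching pairs in alphabetical order:
(A, K): A starts K ✓
(A, L): A starts L ✓
(K, L): K starts L ✓
Count: 3.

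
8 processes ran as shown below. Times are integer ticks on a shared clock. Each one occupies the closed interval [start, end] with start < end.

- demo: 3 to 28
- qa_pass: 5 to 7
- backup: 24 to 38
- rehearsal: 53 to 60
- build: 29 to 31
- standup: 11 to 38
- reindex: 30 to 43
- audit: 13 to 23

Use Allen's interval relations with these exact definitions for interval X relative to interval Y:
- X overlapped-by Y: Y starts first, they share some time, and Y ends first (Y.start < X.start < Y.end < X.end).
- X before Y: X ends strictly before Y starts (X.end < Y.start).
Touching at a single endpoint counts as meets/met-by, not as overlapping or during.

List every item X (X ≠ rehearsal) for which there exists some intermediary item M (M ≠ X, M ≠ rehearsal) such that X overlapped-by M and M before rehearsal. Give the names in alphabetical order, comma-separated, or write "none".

Target rehearsal = [53, 60].
Intermediaries M with M before rehearsal: audit, backup, build, demo, qa_pass, reindex, standup.
Via audit — items with X overlapped-by audit: none.
Via backup — items with X overlapped-by backup: reindex.
Via build — items with X overlapped-by build: reindex.
Via demo — items with X overlapped-by demo: backup, standup.
Via qa_pass — items with X overlapped-by qa_pass: none.
Via reindex — items with X overlapped-by reindex: none.
Via standup — items with X overlapped-by standup: reindex.
Union: backup, reindex, standup.

backup, reindex, standup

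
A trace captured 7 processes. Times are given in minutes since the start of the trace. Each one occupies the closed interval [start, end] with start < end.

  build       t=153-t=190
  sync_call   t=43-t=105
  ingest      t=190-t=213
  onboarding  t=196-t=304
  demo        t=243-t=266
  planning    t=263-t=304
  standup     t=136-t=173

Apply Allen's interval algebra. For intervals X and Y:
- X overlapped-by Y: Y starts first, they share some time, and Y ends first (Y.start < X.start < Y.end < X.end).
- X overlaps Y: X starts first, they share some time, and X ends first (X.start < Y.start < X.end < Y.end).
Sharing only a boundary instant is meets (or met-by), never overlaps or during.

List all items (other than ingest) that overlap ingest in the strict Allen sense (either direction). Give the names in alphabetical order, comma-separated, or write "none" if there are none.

onboarding

Target ingest = [t=190, t=213].
build [t=153, t=190] → meets → no.
demo [t=243, t=266] → after → no.
onboarding [t=196, t=304] → overlapped-by → yes.
planning [t=263, t=304] → after → no.
standup [t=136, t=173] → before → no.
sync_call [t=43, t=105] → before → no.
Result: onboarding.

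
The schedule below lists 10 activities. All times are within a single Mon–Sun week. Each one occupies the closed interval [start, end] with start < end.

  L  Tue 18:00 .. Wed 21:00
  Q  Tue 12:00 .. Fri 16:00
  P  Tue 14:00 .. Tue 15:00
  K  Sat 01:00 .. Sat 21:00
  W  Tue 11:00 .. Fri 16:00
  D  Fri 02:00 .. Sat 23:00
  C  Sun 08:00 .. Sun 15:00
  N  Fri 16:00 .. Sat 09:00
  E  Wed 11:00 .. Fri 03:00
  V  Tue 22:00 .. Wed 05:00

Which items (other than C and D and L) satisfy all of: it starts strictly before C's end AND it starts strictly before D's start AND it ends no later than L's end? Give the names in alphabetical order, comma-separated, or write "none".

Conditions: its start is strictly before C's end (X.start < Sun 15:00) AND its start is strictly before D's start (X.start < Fri 02:00) AND its end is no later than L's end (X.end <= Wed 21:00).
E: start Wed 11:00 < Sun 15:00? ✓; start Wed 11:00 < Fri 02:00? ✓; end Fri 03:00 <= Wed 21:00? ✗ → no.
K: start Sat 01:00 < Sun 15:00? ✓; start Sat 01:00 < Fri 02:00? ✗; end Sat 21:00 <= Wed 21:00? ✗ → no.
N: start Fri 16:00 < Sun 15:00? ✓; start Fri 16:00 < Fri 02:00? ✗; end Sat 09:00 <= Wed 21:00? ✗ → no.
P: start Tue 14:00 < Sun 15:00? ✓; start Tue 14:00 < Fri 02:00? ✓; end Tue 15:00 <= Wed 21:00? ✓ → yes.
Q: start Tue 12:00 < Sun 15:00? ✓; start Tue 12:00 < Fri 02:00? ✓; end Fri 16:00 <= Wed 21:00? ✗ → no.
V: start Tue 22:00 < Sun 15:00? ✓; start Tue 22:00 < Fri 02:00? ✓; end Wed 05:00 <= Wed 21:00? ✓ → yes.
W: start Tue 11:00 < Sun 15:00? ✓; start Tue 11:00 < Fri 02:00? ✓; end Fri 16:00 <= Wed 21:00? ✗ → no.
Result: P, V.

P, V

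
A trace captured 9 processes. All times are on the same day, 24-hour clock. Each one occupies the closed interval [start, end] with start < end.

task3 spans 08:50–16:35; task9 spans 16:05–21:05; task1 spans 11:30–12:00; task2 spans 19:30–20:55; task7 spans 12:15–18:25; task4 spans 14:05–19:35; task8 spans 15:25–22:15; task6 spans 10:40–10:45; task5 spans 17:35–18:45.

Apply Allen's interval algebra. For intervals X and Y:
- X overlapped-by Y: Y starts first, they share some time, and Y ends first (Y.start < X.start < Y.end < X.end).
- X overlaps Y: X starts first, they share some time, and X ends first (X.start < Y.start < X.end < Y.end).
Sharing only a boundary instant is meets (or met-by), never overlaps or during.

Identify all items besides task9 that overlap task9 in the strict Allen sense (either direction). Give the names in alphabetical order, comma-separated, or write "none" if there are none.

task3, task4, task7

Target task9 = [16:05, 21:05].
task1 [11:30, 12:00] → before → no.
task2 [19:30, 20:55] → during → no.
task3 [08:50, 16:35] → overlaps → yes.
task4 [14:05, 19:35] → overlaps → yes.
task5 [17:35, 18:45] → during → no.
task6 [10:40, 10:45] → before → no.
task7 [12:15, 18:25] → overlaps → yes.
task8 [15:25, 22:15] → contains → no.
Result: task3, task4, task7.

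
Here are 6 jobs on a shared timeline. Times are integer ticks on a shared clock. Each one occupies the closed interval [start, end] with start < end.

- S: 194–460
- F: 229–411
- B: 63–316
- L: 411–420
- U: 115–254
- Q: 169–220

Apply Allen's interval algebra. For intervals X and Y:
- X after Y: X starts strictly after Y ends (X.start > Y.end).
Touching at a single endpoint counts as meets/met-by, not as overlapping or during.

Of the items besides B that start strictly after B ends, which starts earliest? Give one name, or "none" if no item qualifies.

L

Target B = [63, 316].
F [229, 411] → overlapped-by → excluded.
L [411, 420] → after → candidate.
Q [169, 220] → during → excluded.
S [194, 460] → overlapped-by → excluded.
U [115, 254] → during → excluded.
Among candidates, earliest start is 411 → L.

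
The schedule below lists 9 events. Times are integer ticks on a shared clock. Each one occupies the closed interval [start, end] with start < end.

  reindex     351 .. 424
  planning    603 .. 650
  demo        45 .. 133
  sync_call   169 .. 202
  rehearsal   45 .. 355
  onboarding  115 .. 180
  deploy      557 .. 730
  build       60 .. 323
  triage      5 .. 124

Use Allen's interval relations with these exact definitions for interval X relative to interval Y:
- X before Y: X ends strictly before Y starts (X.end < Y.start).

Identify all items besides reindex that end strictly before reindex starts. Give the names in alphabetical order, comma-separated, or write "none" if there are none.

build, demo, onboarding, sync_call, triage

Target reindex = [351, 424].
build [60, 323] → before → yes.
demo [45, 133] → before → yes.
deploy [557, 730] → after → no.
onboarding [115, 180] → before → yes.
planning [603, 650] → after → no.
rehearsal [45, 355] → overlaps → no.
sync_call [169, 202] → before → yes.
triage [5, 124] → before → yes.
Result: build, demo, onboarding, sync_call, triage.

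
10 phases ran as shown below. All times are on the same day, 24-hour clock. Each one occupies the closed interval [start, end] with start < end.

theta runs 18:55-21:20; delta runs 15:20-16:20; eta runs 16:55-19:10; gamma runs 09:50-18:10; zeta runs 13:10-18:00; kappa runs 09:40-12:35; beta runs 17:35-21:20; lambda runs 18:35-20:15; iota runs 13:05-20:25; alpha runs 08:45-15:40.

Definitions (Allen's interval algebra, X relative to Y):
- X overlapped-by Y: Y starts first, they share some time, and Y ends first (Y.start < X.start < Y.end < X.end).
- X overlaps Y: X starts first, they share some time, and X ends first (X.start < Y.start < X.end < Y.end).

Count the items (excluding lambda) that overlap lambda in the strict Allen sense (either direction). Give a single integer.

Target lambda = [18:35, 20:15].
alpha [08:45, 15:40] → before → no.
beta [17:35, 21:20] → contains → no.
delta [15:20, 16:20] → before → no.
eta [16:55, 19:10] → overlaps → counts.
gamma [09:50, 18:10] → before → no.
iota [13:05, 20:25] → contains → no.
kappa [09:40, 12:35] → before → no.
theta [18:55, 21:20] → overlapped-by → counts.
zeta [13:10, 18:00] → before → no.
Total: 2.

2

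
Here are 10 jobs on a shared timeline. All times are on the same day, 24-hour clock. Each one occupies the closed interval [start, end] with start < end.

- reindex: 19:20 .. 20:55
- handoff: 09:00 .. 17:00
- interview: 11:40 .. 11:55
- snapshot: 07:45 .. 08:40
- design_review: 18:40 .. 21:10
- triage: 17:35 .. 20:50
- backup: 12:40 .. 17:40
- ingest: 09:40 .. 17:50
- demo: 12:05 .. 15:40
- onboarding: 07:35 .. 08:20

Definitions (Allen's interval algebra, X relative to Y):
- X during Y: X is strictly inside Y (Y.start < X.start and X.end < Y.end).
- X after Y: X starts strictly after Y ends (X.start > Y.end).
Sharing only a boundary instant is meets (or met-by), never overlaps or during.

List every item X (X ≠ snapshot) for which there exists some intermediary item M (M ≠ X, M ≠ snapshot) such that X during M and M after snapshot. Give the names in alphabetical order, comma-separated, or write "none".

Target snapshot = [07:45, 08:40].
Intermediaries M with M after snapshot: backup, demo, design_review, handoff, ingest, interview, reindex, triage.
Via backup — items with X during backup: none.
Via demo — items with X during demo: none.
Via design_review — items with X during design_review: reindex.
Via handoff — items with X during handoff: demo, interview.
Via ingest — items with X during ingest: backup, demo, interview.
Via interview — items with X during interview: none.
Via reindex — items with X during reindex: none.
Via triage — items with X during triage: none.
Union: backup, demo, interview, reindex.

backup, demo, interview, reindex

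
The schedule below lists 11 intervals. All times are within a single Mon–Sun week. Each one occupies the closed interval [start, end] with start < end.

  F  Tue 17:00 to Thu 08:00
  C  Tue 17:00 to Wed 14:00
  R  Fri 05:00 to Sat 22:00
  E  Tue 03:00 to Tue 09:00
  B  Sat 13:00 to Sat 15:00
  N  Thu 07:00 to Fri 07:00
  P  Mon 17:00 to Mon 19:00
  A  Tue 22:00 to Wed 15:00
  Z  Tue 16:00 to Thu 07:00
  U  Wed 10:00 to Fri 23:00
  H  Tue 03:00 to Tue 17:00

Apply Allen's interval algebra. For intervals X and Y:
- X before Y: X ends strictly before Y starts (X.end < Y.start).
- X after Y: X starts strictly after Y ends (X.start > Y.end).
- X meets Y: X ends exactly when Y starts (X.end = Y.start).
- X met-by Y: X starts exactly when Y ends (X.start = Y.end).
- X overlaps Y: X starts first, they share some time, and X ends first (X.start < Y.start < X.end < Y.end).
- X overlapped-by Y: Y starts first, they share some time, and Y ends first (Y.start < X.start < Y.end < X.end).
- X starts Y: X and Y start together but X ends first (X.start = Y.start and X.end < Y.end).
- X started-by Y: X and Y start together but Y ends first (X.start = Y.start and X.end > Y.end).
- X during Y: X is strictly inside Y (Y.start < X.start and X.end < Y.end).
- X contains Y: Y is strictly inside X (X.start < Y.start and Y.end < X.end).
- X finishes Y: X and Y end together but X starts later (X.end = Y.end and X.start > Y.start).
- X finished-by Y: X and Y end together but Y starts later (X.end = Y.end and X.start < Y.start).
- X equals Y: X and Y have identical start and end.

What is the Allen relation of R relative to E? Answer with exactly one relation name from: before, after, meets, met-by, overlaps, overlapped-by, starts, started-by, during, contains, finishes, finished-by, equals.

after

R = [Fri 05:00, Sat 22:00]; E = [Tue 03:00, Tue 09:00].
Compare endpoints: R.start > E.start, R.start > E.end, R.end > E.start, R.end > E.end.
That pattern is 'after'.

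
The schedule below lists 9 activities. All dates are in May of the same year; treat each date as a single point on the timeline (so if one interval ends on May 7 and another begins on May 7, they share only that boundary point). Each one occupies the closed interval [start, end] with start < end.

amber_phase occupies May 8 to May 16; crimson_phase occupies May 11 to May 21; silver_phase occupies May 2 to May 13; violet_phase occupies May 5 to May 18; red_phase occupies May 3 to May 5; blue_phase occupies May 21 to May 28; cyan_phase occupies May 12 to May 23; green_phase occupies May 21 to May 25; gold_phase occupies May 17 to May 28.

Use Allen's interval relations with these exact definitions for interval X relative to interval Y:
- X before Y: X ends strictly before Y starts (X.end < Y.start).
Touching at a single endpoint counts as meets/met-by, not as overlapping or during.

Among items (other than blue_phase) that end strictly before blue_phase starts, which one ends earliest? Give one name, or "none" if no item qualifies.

Target blue_phase = [May 21, May 28].
amber_phase [May 8, May 16] → before → candidate.
crimson_phase [May 11, May 21] → meets → excluded.
cyan_phase [May 12, May 23] → overlaps → excluded.
gold_phase [May 17, May 28] → finished-by → excluded.
green_phase [May 21, May 25] → starts → excluded.
red_phase [May 3, May 5] → before → candidate.
silver_phase [May 2, May 13] → before → candidate.
violet_phase [May 5, May 18] → before → candidate.
Among candidates, earliest end is May 5 → red_phase.

red_phase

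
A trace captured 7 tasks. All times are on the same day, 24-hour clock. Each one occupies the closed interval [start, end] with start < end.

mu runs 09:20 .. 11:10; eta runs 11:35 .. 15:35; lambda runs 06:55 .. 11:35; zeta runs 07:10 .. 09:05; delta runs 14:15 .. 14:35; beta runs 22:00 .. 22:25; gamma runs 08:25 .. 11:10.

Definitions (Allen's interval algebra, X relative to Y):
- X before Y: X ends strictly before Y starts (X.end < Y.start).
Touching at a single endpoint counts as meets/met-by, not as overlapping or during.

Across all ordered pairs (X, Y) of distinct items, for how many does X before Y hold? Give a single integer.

Checking all 42 ordered pairs for relation 'before'; matching pairs in alphabetical order:
(delta, beta): delta before beta ✓
(eta, beta): eta before beta ✓
(gamma, beta): gamma before beta ✓
(gamma, delta): gamma before delta ✓
(gamma, eta): gamma before eta ✓
(lambda, beta): lambda before beta ✓
(lambda, delta): lambda before delta ✓
(mu, beta): mu before beta ✓
(mu, delta): mu before delta ✓
(mu, eta): mu before eta ✓
(zeta, beta): zeta before beta ✓
(zeta, delta): zeta before delta ✓
(zeta, eta): zeta before eta ✓
(zeta, mu): zeta before mu ✓
Count: 14.

14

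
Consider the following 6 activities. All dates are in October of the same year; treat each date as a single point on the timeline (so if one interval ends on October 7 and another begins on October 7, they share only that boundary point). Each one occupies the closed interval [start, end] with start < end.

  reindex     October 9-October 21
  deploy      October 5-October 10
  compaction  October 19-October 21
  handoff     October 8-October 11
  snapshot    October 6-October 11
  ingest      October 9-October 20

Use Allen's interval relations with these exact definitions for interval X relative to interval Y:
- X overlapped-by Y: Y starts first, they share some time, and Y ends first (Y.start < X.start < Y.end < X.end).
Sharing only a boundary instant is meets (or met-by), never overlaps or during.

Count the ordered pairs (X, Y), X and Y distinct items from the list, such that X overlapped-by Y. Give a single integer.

Checking all 30 ordered pairs for relation 'overlapped-by'; matching pairs in alphabetical order:
(compaction, ingest): compaction overlapped-by ingest ✓
(handoff, deploy): handoff overlapped-by deploy ✓
(ingest, deploy): ingest overlapped-by deploy ✓
(ingest, handoff): ingest overlapped-by handoff ✓
(ingest, snapshot): ingest overlapped-by snapshot ✓
(reindex, deploy): reindex overlapped-by deploy ✓
(reindex, handoff): reindex overlapped-by handoff ✓
(reindex, snapshot): reindex overlapped-by snapshot ✓
(snapshot, deploy): snapshot overlapped-by deploy ✓
Count: 9.

9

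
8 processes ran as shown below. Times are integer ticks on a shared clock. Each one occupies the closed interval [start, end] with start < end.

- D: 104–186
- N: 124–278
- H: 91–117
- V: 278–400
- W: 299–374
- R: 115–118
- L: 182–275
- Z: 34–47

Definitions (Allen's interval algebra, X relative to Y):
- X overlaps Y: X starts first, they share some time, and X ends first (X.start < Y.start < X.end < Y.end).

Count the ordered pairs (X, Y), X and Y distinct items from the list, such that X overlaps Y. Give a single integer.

Checking all 56 ordered pairs for relation 'overlaps'; matching pairs in alphabetical order:
(D, L): D overlaps L ✓
(D, N): D overlaps N ✓
(H, D): H overlaps D ✓
(H, R): H overlaps R ✓
Count: 4.

4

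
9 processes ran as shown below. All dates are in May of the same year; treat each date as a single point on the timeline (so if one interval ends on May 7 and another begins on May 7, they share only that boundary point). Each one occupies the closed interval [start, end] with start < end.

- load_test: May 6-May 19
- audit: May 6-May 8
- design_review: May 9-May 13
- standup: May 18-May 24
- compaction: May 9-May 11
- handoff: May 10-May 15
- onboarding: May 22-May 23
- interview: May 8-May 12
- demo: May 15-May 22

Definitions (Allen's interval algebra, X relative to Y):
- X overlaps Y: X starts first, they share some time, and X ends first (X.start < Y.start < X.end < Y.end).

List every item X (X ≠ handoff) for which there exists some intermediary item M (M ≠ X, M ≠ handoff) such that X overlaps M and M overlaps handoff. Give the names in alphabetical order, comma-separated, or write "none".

Target handoff = [May 10, May 15].
Intermediaries M with M overlaps handoff: compaction, design_review, interview.
Via compaction — items with X overlaps compaction: none.
Via design_review — items with X overlaps design_review: interview.
Via interview — items with X overlaps interview: none.
Union: interview.

interview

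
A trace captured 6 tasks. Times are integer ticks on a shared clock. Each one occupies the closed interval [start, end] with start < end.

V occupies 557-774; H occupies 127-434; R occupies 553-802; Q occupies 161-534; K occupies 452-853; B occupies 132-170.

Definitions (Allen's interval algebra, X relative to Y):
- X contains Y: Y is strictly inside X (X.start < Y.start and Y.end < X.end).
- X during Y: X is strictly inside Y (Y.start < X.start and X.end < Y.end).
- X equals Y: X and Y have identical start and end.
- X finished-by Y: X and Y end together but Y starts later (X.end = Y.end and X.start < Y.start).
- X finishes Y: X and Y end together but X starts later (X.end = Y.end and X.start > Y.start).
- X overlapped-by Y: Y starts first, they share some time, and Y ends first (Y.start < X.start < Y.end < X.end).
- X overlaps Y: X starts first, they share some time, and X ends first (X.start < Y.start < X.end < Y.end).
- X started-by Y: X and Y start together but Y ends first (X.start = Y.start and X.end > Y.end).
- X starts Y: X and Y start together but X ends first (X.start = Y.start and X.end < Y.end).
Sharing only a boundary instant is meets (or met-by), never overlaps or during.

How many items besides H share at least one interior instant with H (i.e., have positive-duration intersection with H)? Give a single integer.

2

Target H = [127, 434].
B [132, 170] → during → counts.
K [452, 853] → after → no.
Q [161, 534] → overlapped-by → counts.
R [553, 802] → after → no.
V [557, 774] → after → no.
Total: 2.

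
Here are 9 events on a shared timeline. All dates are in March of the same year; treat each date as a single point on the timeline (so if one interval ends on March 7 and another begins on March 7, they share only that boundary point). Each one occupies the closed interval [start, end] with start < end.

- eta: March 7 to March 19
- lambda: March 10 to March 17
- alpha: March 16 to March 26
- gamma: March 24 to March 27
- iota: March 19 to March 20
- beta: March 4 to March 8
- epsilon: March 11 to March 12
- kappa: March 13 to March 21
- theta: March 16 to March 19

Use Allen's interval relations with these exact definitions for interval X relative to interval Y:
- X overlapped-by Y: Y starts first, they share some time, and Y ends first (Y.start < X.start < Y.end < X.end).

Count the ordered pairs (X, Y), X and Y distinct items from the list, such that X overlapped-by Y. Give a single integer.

Checking all 72 ordered pairs for relation 'overlapped-by'; matching pairs in alphabetical order:
(alpha, eta): alpha overlapped-by eta ✓
(alpha, kappa): alpha overlapped-by kappa ✓
(alpha, lambda): alpha overlapped-by lambda ✓
(eta, beta): eta overlapped-by beta ✓
(gamma, alpha): gamma overlapped-by alpha ✓
(kappa, eta): kappa overlapped-by eta ✓
(kappa, lambda): kappa overlapped-by lambda ✓
(theta, lambda): theta overlapped-by lambda ✓
Count: 8.

8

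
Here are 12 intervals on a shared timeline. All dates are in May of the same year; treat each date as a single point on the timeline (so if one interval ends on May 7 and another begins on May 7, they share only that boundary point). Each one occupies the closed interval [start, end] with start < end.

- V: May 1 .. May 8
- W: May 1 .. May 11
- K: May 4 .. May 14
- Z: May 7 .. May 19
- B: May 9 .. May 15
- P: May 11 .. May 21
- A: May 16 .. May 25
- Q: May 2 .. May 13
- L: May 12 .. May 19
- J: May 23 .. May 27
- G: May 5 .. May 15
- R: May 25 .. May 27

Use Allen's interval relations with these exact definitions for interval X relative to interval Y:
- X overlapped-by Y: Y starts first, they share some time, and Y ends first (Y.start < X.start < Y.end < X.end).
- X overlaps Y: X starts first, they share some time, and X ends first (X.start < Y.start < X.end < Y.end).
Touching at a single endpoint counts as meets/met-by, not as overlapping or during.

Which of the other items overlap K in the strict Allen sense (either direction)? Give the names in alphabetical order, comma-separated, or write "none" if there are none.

B, G, L, P, Q, V, W, Z

Target K = [May 4, May 14].
A [May 16, May 25] → after → no.
B [May 9, May 15] → overlapped-by → yes.
G [May 5, May 15] → overlapped-by → yes.
J [May 23, May 27] → after → no.
L [May 12, May 19] → overlapped-by → yes.
P [May 11, May 21] → overlapped-by → yes.
Q [May 2, May 13] → overlaps → yes.
R [May 25, May 27] → after → no.
V [May 1, May 8] → overlaps → yes.
W [May 1, May 11] → overlaps → yes.
Z [May 7, May 19] → overlapped-by → yes.
Result: B, G, L, P, Q, V, W, Z.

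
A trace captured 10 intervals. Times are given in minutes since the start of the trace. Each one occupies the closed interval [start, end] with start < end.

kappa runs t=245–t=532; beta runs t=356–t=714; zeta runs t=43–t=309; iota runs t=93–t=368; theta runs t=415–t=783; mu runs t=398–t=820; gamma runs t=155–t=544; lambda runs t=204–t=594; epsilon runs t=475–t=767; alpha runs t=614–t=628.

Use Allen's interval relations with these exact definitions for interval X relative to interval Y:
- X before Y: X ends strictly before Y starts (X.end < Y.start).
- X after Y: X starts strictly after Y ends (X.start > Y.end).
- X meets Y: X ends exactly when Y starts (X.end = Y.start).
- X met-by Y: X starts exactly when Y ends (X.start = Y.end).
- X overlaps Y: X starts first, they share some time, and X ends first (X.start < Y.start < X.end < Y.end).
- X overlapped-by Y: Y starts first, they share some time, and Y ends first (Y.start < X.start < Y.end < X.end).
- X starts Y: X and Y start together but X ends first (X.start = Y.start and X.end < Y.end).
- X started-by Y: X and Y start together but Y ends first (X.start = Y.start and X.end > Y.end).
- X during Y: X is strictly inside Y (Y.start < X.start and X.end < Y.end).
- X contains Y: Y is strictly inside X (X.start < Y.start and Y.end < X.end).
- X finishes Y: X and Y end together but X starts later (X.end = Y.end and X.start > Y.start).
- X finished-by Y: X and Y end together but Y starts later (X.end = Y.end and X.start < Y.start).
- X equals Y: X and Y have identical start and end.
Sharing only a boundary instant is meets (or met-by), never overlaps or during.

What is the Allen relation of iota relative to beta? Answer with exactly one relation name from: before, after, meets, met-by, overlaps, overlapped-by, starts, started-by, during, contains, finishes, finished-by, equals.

iota = [t=93, t=368]; beta = [t=356, t=714].
Compare endpoints: iota.start < beta.start, iota.start < beta.end, iota.end > beta.start, iota.end < beta.end.
That pattern is 'overlaps'.

overlaps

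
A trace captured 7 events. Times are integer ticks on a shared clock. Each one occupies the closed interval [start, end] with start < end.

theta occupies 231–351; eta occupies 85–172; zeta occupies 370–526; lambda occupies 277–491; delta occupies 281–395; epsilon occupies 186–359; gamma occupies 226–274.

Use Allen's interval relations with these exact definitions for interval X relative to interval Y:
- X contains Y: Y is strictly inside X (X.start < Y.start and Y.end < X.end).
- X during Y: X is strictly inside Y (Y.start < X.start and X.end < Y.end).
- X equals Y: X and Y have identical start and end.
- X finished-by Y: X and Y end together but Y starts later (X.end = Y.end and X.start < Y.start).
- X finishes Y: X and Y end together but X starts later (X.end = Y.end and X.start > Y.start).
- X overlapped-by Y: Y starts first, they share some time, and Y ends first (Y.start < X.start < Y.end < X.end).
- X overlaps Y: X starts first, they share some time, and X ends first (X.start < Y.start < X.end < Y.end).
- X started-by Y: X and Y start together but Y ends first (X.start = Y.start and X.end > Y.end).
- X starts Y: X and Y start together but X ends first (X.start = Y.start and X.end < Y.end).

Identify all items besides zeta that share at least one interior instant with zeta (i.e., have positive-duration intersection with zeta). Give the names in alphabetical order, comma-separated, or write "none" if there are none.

delta, lambda

Target zeta = [370, 526].
delta [281, 395] → overlaps → yes.
epsilon [186, 359] → before → no.
eta [85, 172] → before → no.
gamma [226, 274] → before → no.
lambda [277, 491] → overlaps → yes.
theta [231, 351] → before → no.
Result: delta, lambda.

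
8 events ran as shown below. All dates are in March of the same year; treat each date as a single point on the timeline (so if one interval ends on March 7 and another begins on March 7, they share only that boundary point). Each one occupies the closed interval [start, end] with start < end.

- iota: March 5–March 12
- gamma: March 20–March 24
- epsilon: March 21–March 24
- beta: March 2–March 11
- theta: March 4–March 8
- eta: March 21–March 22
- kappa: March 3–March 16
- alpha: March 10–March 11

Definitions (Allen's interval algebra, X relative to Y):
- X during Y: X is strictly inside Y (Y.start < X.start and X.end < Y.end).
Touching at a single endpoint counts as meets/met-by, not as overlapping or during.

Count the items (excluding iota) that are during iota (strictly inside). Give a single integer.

1

Target iota = [March 5, March 12].
alpha [March 10, March 11] → during → counts.
beta [March 2, March 11] → overlaps → no.
epsilon [March 21, March 24] → after → no.
eta [March 21, March 22] → after → no.
gamma [March 20, March 24] → after → no.
kappa [March 3, March 16] → contains → no.
theta [March 4, March 8] → overlaps → no.
Total: 1.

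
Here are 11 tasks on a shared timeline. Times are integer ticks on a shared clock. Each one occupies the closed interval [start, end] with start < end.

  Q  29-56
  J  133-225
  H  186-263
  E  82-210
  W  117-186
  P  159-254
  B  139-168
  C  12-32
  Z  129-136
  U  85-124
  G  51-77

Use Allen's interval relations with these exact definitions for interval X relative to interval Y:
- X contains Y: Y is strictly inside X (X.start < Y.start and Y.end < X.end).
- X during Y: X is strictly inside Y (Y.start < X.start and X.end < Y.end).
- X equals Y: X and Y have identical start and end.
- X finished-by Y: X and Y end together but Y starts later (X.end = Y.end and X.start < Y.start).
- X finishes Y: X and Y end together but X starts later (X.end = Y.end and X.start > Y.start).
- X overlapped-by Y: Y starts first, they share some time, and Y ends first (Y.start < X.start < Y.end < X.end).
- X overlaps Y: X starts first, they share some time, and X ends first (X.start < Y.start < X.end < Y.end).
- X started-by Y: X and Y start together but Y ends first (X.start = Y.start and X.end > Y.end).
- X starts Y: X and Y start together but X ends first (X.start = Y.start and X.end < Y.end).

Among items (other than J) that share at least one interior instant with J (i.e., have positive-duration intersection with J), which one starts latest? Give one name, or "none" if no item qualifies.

H

Target J = [133, 225].
B [139, 168] → during → candidate.
C [12, 32] → before → excluded.
E [82, 210] → overlaps → candidate.
G [51, 77] → before → excluded.
H [186, 263] → overlapped-by → candidate.
P [159, 254] → overlapped-by → candidate.
Q [29, 56] → before → excluded.
U [85, 124] → before → excluded.
W [117, 186] → overlaps → candidate.
Z [129, 136] → overlaps → candidate.
Among candidates, latest start is 186 → H.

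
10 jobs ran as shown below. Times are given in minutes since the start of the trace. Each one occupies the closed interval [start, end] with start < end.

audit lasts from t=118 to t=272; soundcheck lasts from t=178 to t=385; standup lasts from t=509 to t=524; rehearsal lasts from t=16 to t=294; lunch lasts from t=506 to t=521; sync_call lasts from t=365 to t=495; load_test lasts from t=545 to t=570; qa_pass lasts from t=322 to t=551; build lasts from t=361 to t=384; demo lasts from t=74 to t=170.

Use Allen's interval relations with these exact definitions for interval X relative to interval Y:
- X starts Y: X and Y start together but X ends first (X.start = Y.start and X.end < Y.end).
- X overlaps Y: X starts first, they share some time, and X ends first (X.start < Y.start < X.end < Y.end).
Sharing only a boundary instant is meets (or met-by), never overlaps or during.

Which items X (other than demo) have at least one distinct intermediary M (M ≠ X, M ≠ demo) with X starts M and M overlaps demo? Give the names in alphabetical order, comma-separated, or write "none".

Target demo = [t=74, t=170].
Intermediaries M with M overlaps demo: none.
Union: none.

none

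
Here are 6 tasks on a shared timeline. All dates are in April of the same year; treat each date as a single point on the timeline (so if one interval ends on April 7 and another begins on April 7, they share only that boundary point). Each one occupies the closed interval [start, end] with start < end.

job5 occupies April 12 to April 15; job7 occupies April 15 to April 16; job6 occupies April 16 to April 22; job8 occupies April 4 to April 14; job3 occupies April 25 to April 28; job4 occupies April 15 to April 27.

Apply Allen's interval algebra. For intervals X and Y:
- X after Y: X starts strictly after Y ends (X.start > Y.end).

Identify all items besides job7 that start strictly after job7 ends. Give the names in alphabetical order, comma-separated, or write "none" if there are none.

Target job7 = [April 15, April 16].
job3 [April 25, April 28] → after → yes.
job4 [April 15, April 27] → started-by → no.
job5 [April 12, April 15] → meets → no.
job6 [April 16, April 22] → met-by → no.
job8 [April 4, April 14] → before → no.
Result: job3.

job3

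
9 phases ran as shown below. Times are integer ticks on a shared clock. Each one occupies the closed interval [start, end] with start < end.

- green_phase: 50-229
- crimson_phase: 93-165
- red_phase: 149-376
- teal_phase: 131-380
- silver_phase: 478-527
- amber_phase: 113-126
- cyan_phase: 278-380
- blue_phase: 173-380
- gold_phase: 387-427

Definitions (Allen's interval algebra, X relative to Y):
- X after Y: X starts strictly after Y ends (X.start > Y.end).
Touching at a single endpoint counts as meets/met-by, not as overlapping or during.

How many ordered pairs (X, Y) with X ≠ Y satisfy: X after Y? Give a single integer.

22

Checking all 72 ordered pairs for relation 'after'; matching pairs in alphabetical order:
(blue_phase, amber_phase): blue_phase after amber_phase ✓
(blue_phase, crimson_phase): blue_phase after crimson_phase ✓
(cyan_phase, amber_phase): cyan_phase after amber_phase ✓
(cyan_phase, crimson_phase): cyan_phase after crimson_phase ✓
(cyan_phase, green_phase): cyan_phase after green_phase ✓
(gold_phase, amber_phase): gold_phase after amber_phase ✓
(gold_phase, blue_phase): gold_phase after blue_phase ✓
(gold_phase, crimson_phase): gold_phase after crimson_phase ✓
(gold_phase, cyan_phase): gold_phase after cyan_phase ✓
(gold_phase, green_phase): gold_phase after green_phase ✓
(gold_phase, red_phase): gold_phase after red_phase ✓
(gold_phase, teal_phase): gold_phase after teal_phase ✓
(red_phase, amber_phase): red_phase after amber_phase ✓
(silver_phase, amber_phase): silver_phase after amber_phase ✓
(silver_phase, blue_phase): silver_phase after blue_phase ✓
(silver_phase, crimson_phase): silver_phase after crimson_phase ✓
(silver_phase, cyan_phase): silver_phase after cyan_phase ✓
(silver_phase, gold_phase): silver_phase after gold_phase ✓
(silver_phase, green_phase): silver_phase after green_phase ✓
(silver_phase, red_phase): silver_phase after red_phase ✓
(silver_phase, teal_phase): silver_phase after teal_phase ✓
(teal_phase, amber_phase): teal_phase after amber_phase ✓
Count: 22.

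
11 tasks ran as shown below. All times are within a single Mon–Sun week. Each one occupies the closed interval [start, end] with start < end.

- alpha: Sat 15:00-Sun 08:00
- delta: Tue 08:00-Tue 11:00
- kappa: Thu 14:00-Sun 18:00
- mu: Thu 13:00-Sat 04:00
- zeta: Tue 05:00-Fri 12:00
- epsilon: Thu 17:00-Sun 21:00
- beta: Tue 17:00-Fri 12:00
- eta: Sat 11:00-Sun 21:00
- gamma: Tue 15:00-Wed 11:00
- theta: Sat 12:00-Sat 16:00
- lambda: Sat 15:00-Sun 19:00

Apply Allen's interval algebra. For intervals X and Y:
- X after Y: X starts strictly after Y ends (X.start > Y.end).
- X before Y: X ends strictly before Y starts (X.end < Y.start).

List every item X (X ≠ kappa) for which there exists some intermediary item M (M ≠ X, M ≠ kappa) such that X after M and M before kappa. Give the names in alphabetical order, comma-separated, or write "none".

Target kappa = [Thu 14:00, Sun 18:00].
Intermediaries M with M before kappa: delta, gamma.
Via delta — items with X after delta: alpha, beta, epsilon, eta, gamma, lambda, mu, theta.
Via gamma — items with X after gamma: alpha, epsilon, eta, lambda, mu, theta.
Union: alpha, beta, epsilon, eta, gamma, lambda, mu, theta.

alpha, beta, epsilon, eta, gamma, lambda, mu, theta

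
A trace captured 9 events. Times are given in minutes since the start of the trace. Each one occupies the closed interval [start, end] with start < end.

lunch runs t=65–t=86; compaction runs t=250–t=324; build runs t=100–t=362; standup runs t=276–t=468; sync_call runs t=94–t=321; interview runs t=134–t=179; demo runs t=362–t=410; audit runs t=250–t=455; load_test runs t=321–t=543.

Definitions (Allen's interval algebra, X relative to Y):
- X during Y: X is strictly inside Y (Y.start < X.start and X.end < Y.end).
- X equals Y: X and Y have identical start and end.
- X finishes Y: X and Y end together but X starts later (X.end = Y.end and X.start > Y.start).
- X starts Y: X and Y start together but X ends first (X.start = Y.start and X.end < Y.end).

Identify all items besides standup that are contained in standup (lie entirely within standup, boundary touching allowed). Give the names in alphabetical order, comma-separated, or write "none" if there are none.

demo

Target standup = [t=276, t=468].
audit [t=250, t=455] → overlaps → no.
build [t=100, t=362] → overlaps → no.
compaction [t=250, t=324] → overlaps → no.
demo [t=362, t=410] → during → yes.
interview [t=134, t=179] → before → no.
load_test [t=321, t=543] → overlapped-by → no.
lunch [t=65, t=86] → before → no.
sync_call [t=94, t=321] → overlaps → no.
Result: demo.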